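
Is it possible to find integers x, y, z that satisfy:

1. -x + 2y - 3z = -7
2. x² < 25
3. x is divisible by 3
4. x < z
Yes

Take x = 0, y = -2, z = 1. Substituting into each constraint:
  (1) 0 + 2(-2) - 3(1) = -7 ✓
  (2) x² = (0)² = 0, and 0 < 25 ✓
  (3) 0 = 3 × 0, remainder 0 ✓
  (4) 0 < 1 ✓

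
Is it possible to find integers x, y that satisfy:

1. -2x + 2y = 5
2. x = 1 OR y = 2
No

Even the single constraint (-2x + 2y = 5) is infeasible over the integers.

  - -2x + 2y = 5: every term on the left is divisible by 2, so the LHS ≡ 0 (mod 2), but the RHS 5 is not — no integer solution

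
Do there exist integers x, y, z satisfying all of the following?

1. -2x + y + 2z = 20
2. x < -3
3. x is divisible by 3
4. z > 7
Yes

Take x = -6, y = -8, z = 8. Substituting into each constraint:
  (1) -2(-6) + (-8) + 2(8) = 20 ✓
  (2) -6 < -3 ✓
  (3) -6 = 3 × -2, remainder 0 ✓
  (4) 8 > 7 ✓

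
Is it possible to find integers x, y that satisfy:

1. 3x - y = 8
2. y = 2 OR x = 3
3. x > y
Yes

Take x = 3, y = 1. Substituting into each constraint:
  (1) 3(3) + (-1) = 8 ✓
  (2) x = 3, target 3 ✓ (second branch holds)
  (3) 3 > 1 ✓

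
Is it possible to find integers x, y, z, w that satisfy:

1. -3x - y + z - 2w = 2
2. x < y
Yes

Take x = -1, y = 0, z = -1, w = 0. Substituting into each constraint:
  (1) -3(-1) + 0 + (-1) - 2(0) = 2 ✓
  (2) -1 < 0 ✓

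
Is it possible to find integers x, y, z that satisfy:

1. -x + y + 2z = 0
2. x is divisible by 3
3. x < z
Yes

Take x = 0, y = -2, z = 1. Substituting into each constraint:
  (1) 0 + (-2) + 2(1) = 0 ✓
  (2) 0 = 3 × 0, remainder 0 ✓
  (3) 0 < 1 ✓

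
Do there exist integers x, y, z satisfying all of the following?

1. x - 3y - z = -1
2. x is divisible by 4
Yes

Take x = 0, y = 0, z = 1. Substituting into each constraint:
  (1) 0 - 3(0) + (-1) = -1 ✓
  (2) 0 = 4 × 0, remainder 0 ✓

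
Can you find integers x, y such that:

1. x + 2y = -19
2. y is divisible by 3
Yes

Take x = -19, y = 0. Substituting into each constraint:
  (1) (-19) + 2(0) = -19 ✓
  (2) 0 = 3 × 0, remainder 0 ✓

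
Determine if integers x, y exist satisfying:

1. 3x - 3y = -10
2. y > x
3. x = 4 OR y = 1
No

Even the single constraint (3x - 3y = -10) is infeasible over the integers.

  - 3x - 3y = -10: every term on the left is divisible by 3, so the LHS ≡ 0 (mod 3), but the RHS -10 is not — no integer solution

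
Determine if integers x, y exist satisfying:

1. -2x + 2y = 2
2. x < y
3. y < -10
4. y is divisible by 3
Yes

Take x = -13, y = -12. Substituting into each constraint:
  (1) -2(-13) + 2(-12) = 2 ✓
  (2) -13 < -12 ✓
  (3) -12 < -10 ✓
  (4) -12 = 3 × -4, remainder 0 ✓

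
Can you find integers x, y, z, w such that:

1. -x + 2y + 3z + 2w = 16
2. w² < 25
Yes

Take x = -16, y = 0, z = 0, w = 0. Substituting into each constraint:
  (1) 16 + 2(0) + 3(0) + 2(0) = 16 ✓
  (2) w² = (0)² = 0, and 0 < 25 ✓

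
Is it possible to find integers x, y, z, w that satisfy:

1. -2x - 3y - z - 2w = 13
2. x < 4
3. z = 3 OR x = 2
Yes

Take x = -2, y = -4, z = 3, w = 0. Substituting into each constraint:
  (1) -2(-2) - 3(-4) + (-3) - 2(0) = 13 ✓
  (2) -2 < 4 ✓
  (3) z = 3, target 3 ✓ (first branch holds)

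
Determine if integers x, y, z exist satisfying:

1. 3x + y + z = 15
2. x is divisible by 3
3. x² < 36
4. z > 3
Yes

Take x = 0, y = 0, z = 15. Substituting into each constraint:
  (1) 3(0) + 0 + 15 = 15 ✓
  (2) 0 = 3 × 0, remainder 0 ✓
  (3) x² = (0)² = 0, and 0 < 36 ✓
  (4) 15 > 3 ✓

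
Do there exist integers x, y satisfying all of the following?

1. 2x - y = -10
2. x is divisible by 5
Yes

Take x = 0, y = 10. Substituting into each constraint:
  (1) 2(0) + (-10) = -10 ✓
  (2) 0 = 5 × 0, remainder 0 ✓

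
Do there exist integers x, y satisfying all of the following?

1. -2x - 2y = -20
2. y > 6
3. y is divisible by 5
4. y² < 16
No

A contradictory subset is {y > 6, y² < 16}. No integer assignment can satisfy these jointly:

  - y > 6: bounds one variable relative to a constant
  - y² < 16: restricts y to |y| ≤ 3

Direct contradiction: the bounds on y require y ≥ 7 and y ≤ 3 simultaneously, which is empty.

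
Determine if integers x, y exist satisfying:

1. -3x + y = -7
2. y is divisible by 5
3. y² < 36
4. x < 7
Yes

Take x = 4, y = 5. Substituting into each constraint:
  (1) -3(4) + 5 = -7 ✓
  (2) 5 = 5 × 1, remainder 0 ✓
  (3) y² = (5)² = 25, and 25 < 36 ✓
  (4) 4 < 7 ✓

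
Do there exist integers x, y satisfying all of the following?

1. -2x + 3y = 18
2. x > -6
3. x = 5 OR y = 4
Yes

Take x = -3, y = 4. Substituting into each constraint:
  (1) -2(-3) + 3(4) = 18 ✓
  (2) -3 > -6 ✓
  (3) y = 4, target 4 ✓ (second branch holds)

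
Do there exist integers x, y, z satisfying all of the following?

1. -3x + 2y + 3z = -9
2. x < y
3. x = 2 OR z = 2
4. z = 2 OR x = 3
Yes

Take x = 17, y = 18, z = 2. Substituting into each constraint:
  (1) -3(17) + 2(18) + 3(2) = -9 ✓
  (2) 17 < 18 ✓
  (3) z = 2, target 2 ✓ (second branch holds)
  (4) z = 2, target 2 ✓ (first branch holds)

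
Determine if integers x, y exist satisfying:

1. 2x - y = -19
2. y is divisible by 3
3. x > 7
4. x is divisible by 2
Yes

Take x = 10, y = 39. Substituting into each constraint:
  (1) 2(10) + (-39) = -19 ✓
  (2) 39 = 3 × 13, remainder 0 ✓
  (3) 10 > 7 ✓
  (4) 10 = 2 × 5, remainder 0 ✓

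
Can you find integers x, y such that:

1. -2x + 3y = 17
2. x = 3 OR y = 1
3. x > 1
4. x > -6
No

A contradictory subset is {-2x + 3y = 17, x = 3 OR y = 1, x > 1}. No integer assignment can satisfy these jointly:

  - -2x + 3y = 17: is a linear equation tying the variables together
  - x = 3 OR y = 1: forces a choice: either x = 3 or y = 1
  - x > 1: bounds one variable relative to a constant

Split on the disjunction (x = 3 OR y = 1):
  • If x = 3: with x = 3, every remaining term of the linear equation is divisible by 3, so the left side is ≡ 0 (mod 3); but the right side 23 ≡ 2 (mod 3). No integers can satisfy it.
  • If y = 1: the equation forces x = -7, which contradicts the bound x ≥ 2.
Both branches are infeasible, so the system has no integer solution.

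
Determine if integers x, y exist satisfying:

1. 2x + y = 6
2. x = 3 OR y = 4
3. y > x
Yes

Take x = 1, y = 4. Substituting into each constraint:
  (1) 2(1) + 4 = 6 ✓
  (2) y = 4, target 4 ✓ (second branch holds)
  (3) 4 > 1 ✓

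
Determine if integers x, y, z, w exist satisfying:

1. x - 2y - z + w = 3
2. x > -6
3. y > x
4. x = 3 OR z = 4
Yes

Take x = 0, y = 1, z = 4, w = 9. Substituting into each constraint:
  (1) 0 - 2(1) + (-4) + 9 = 3 ✓
  (2) 0 > -6 ✓
  (3) 1 > 0 ✓
  (4) z = 4, target 4 ✓ (second branch holds)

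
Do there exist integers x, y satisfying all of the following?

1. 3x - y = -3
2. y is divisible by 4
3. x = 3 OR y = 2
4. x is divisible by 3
Yes

Take x = 3, y = 12. Substituting into each constraint:
  (1) 3(3) + (-12) = -3 ✓
  (2) 12 = 4 × 3, remainder 0 ✓
  (3) x = 3, target 3 ✓ (first branch holds)
  (4) 3 = 3 × 1, remainder 0 ✓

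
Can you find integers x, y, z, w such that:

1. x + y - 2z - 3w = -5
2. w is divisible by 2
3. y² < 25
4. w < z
Yes

Take x = -3, y = 0, z = 1, w = 0. Substituting into each constraint:
  (1) (-3) + 0 - 2(1) - 3(0) = -5 ✓
  (2) 0 = 2 × 0, remainder 0 ✓
  (3) y² = (0)² = 0, and 0 < 25 ✓
  (4) 0 < 1 ✓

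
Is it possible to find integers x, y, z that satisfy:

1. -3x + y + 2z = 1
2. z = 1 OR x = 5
Yes

Take x = 6, y = 17, z = 1. Substituting into each constraint:
  (1) -3(6) + 17 + 2(1) = 1 ✓
  (2) z = 1, target 1 ✓ (first branch holds)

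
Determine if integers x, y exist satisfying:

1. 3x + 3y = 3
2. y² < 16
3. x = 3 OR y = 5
Yes

Take x = 3, y = -2. Substituting into each constraint:
  (1) 3(3) + 3(-2) = 3 ✓
  (2) y² = (-2)² = 4, and 4 < 16 ✓
  (3) x = 3, target 3 ✓ (first branch holds)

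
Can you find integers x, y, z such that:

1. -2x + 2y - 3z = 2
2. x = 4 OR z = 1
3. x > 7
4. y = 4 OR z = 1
No

A contradictory subset is {-2x + 2y - 3z = 2, x = 4 OR z = 1, x > 7}. No integer assignment can satisfy these jointly:

  - -2x + 2y - 3z = 2: is a linear equation tying the variables together
  - x = 4 OR z = 1: forces a choice: either x = 4 or z = 1
  - x > 7: bounds one variable relative to a constant

Split on the disjunction (x = 4 OR z = 1):
  • If x = 4: this contradicts the bound x ≥ 8.
  • If z = 1: with z = 1, every remaining term of the linear equation is divisible by 2, so the left side is ≡ 0 (mod 2); but the right side 5 ≡ 1 (mod 2). No integers can satisfy it.
Both branches are infeasible, so the system has no integer solution.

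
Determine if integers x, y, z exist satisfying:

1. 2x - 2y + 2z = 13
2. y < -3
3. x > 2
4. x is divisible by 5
No

Even the single constraint (2x - 2y + 2z = 13) is infeasible over the integers.

  - 2x - 2y + 2z = 13: every term on the left is divisible by 2, so the LHS ≡ 0 (mod 2), but the RHS 13 is not — no integer solution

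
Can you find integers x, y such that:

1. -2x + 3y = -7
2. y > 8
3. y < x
Yes

Take x = 17, y = 9. Substituting into each constraint:
  (1) -2(17) + 3(9) = -7 ✓
  (2) 9 > 8 ✓
  (3) 9 < 17 ✓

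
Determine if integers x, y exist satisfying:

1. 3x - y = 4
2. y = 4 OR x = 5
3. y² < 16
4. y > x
No

A contradictory subset is {3x - y = 4, y = 4 OR x = 5, y² < 16}. No integer assignment can satisfy these jointly:

  - 3x - y = 4: is a linear equation tying the variables together
  - y = 4 OR x = 5: forces a choice: either y = 4 or x = 5
  - y² < 16: restricts y to |y| ≤ 3

Split on the disjunction (y = 4 OR x = 5):
  • If y = 4: this contradicts y² < 16, which requires |y| ≤ 3.
  • If x = 5: the equation forces y = 11, but y² < 16 requires |y| ≤ 3.
Both branches are infeasible, so the system has no integer solution.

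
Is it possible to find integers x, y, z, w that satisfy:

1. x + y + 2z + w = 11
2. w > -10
Yes

Take x = 0, y = 0, z = 0, w = 11. Substituting into each constraint:
  (1) 0 + 0 + 2(0) + 11 = 11 ✓
  (2) 11 > -10 ✓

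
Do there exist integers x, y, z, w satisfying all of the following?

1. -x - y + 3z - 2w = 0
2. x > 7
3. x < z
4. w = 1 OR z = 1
Yes

Take x = 8, y = 17, z = 9, w = 1. Substituting into each constraint:
  (1) (-8) + (-17) + 3(9) - 2(1) = 0 ✓
  (2) 8 > 7 ✓
  (3) 8 < 9 ✓
  (4) w = 1, target 1 ✓ (first branch holds)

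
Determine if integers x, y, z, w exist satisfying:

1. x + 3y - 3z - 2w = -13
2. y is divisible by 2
Yes

Take x = 2, y = 0, z = 5, w = 0. Substituting into each constraint:
  (1) 2 + 3(0) - 3(5) - 2(0) = -13 ✓
  (2) 0 = 2 × 0, remainder 0 ✓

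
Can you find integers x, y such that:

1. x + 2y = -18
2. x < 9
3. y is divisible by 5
Yes

Take x = -18, y = 0. Substituting into each constraint:
  (1) (-18) + 2(0) = -18 ✓
  (2) -18 < 9 ✓
  (3) 0 = 5 × 0, remainder 0 ✓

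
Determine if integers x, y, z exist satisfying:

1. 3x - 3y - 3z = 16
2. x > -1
No

Even the single constraint (3x - 3y - 3z = 16) is infeasible over the integers.

  - 3x - 3y - 3z = 16: every term on the left is divisible by 3, so the LHS ≡ 0 (mod 3), but the RHS 16 is not — no integer solution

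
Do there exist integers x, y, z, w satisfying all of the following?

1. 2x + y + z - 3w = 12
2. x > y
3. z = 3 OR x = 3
Yes

Take x = 2, y = -1, z = 3, w = -2. Substituting into each constraint:
  (1) 2(2) + (-1) + 3 - 3(-2) = 12 ✓
  (2) 2 > -1 ✓
  (3) z = 3, target 3 ✓ (first branch holds)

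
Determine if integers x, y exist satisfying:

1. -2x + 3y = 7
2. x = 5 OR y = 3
Yes

Take x = 1, y = 3. Substituting into each constraint:
  (1) -2(1) + 3(3) = 7 ✓
  (2) y = 3, target 3 ✓ (second branch holds)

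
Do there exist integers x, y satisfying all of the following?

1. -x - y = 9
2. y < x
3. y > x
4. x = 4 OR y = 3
No

A contradictory subset is {y < x, y > x}. No integer assignment can satisfy these jointly:

  - y < x: bounds one variable relative to another variable
  - y > x: bounds one variable relative to another variable

Direct contradiction: x > y and y > x cannot both hold.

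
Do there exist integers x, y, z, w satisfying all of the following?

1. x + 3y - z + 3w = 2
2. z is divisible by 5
Yes

Take x = 2, y = 0, z = 0, w = 0. Substituting into each constraint:
  (1) 2 + 3(0) + 0 + 3(0) = 2 ✓
  (2) 0 = 5 × 0, remainder 0 ✓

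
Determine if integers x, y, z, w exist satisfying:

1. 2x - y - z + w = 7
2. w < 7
Yes

Take x = 3, y = 0, z = 0, w = 1. Substituting into each constraint:
  (1) 2(3) + 0 + 0 + 1 = 7 ✓
  (2) 1 < 7 ✓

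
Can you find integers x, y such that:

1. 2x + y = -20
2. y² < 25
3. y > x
Yes

Take x = -10, y = 0. Substituting into each constraint:
  (1) 2(-10) + 0 = -20 ✓
  (2) y² = (0)² = 0, and 0 < 25 ✓
  (3) 0 > -10 ✓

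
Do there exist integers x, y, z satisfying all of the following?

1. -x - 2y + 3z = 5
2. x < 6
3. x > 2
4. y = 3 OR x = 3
Yes

Take x = 4, y = 3, z = 5. Substituting into each constraint:
  (1) (-4) - 2(3) + 3(5) = 5 ✓
  (2) 4 < 6 ✓
  (3) 4 > 2 ✓
  (4) y = 3, target 3 ✓ (first branch holds)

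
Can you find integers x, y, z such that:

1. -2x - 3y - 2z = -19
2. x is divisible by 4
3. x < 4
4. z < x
Yes

Take x = 0, y = 7, z = -1. Substituting into each constraint:
  (1) -2(0) - 3(7) - 2(-1) = -19 ✓
  (2) 0 = 4 × 0, remainder 0 ✓
  (3) 0 < 4 ✓
  (4) -1 < 0 ✓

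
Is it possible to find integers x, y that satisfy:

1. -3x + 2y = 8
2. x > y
Yes

Take x = -10, y = -11. Substituting into each constraint:
  (1) -3(-10) + 2(-11) = 8 ✓
  (2) -10 > -11 ✓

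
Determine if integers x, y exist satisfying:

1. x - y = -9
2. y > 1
Yes

Take x = 0, y = 9. Substituting into each constraint:
  (1) 0 + (-9) = -9 ✓
  (2) 9 > 1 ✓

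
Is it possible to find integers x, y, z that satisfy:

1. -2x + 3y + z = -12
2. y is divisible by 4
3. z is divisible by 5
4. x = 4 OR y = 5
Yes

Take x = 4, y = 12, z = -40. Substituting into each constraint:
  (1) -2(4) + 3(12) + (-40) = -12 ✓
  (2) 12 = 4 × 3, remainder 0 ✓
  (3) -40 = 5 × -8, remainder 0 ✓
  (4) x = 4, target 4 ✓ (first branch holds)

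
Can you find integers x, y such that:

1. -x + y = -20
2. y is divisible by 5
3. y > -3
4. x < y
No

A contradictory subset is {-x + y = -20, x < y}. No integer assignment can satisfy these jointly:

  - -x + y = -20: is a linear equation tying the variables together
  - x < y: bounds one variable relative to another variable

From the equation, x − y = 20, i.e. y − x = -20; but y > x requires y − x ≥ 1. Contradiction.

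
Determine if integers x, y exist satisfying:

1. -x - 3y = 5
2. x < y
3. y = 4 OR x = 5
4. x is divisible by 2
No

The full constraint system is jointly infeasible over the integers. Each constraint and what it forces:

  - -x - 3y = 5: is a linear equation tying the variables together
  - x < y: bounds one variable relative to another variable
  - y = 4 OR x = 5: forces a choice: either y = 4 or x = 5
  - x is divisible by 2: restricts x to multiples of 2

Split on the disjunction (y = 4 OR x = 5):
  • If y = 4: with y = 4, writing x = 2x', every remaining term of the linear equation is divisible by 2, so the left side is ≡ 0 (mod 2); but the right side 17 ≡ 1 (mod 2). No integers can satisfy it.
  • If x = 5: this contradicts the divisibility constraint — 5 is not a multiple of 2.
Both branches are infeasible, so the system has no integer solution.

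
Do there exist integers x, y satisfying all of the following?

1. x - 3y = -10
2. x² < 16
Yes

Take x = -1, y = 3. Substituting into each constraint:
  (1) (-1) - 3(3) = -10 ✓
  (2) x² = (-1)² = 1, and 1 < 16 ✓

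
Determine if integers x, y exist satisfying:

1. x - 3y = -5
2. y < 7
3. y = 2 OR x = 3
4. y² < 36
Yes

Take x = 1, y = 2. Substituting into each constraint:
  (1) 1 - 3(2) = -5 ✓
  (2) 2 < 7 ✓
  (3) y = 2, target 2 ✓ (first branch holds)
  (4) y² = (2)² = 4, and 4 < 36 ✓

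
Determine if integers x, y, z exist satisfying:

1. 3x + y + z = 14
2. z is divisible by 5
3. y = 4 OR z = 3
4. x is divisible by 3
Yes

Take x = 15, y = 4, z = -35. Substituting into each constraint:
  (1) 3(15) + 4 + (-35) = 14 ✓
  (2) -35 = 5 × -7, remainder 0 ✓
  (3) y = 4, target 4 ✓ (first branch holds)
  (4) 15 = 3 × 5, remainder 0 ✓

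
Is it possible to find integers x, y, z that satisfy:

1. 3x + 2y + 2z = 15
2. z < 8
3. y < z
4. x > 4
Yes

Take x = 7, y = -2, z = -1. Substituting into each constraint:
  (1) 3(7) + 2(-2) + 2(-1) = 15 ✓
  (2) -1 < 8 ✓
  (3) -2 < -1 ✓
  (4) 7 > 4 ✓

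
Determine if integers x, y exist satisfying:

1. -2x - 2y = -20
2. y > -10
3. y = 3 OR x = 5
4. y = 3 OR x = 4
Yes

Take x = 7, y = 3. Substituting into each constraint:
  (1) -2(7) - 2(3) = -20 ✓
  (2) 3 > -10 ✓
  (3) y = 3, target 3 ✓ (first branch holds)
  (4) y = 3, target 3 ✓ (first branch holds)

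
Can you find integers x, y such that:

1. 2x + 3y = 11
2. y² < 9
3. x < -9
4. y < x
No

A contradictory subset is {2x + 3y = 11, x < -9, y < x}. No integer assignment can satisfy these jointly:

  - 2x + 3y = 11: is a linear equation tying the variables together
  - x < -9: bounds one variable relative to a constant
  - y < x: bounds one variable relative to another variable

Propagating the comparison: y < x and x ≤ -10 give y ≤ -11. Range argument: with x ∈ [−∞, -10], y ∈ [−∞, -11], the left side of the equation is at most -53, but the right side is 11 > -53. No integer solution exists.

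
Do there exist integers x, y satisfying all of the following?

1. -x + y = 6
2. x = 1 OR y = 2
Yes

Take x = 1, y = 7. Substituting into each constraint:
  (1) (-1) + 7 = 6 ✓
  (2) x = 1, target 1 ✓ (first branch holds)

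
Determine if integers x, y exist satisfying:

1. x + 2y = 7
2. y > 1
Yes

Take x = 1, y = 3. Substituting into each constraint:
  (1) 1 + 2(3) = 7 ✓
  (2) 3 > 1 ✓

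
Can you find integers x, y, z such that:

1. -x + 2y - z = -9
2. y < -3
Yes

Take x = 0, y = -4, z = 1. Substituting into each constraint:
  (1) 0 + 2(-4) + (-1) = -9 ✓
  (2) -4 < -3 ✓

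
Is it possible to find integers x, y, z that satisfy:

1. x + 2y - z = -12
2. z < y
Yes

Take x = -13, y = 0, z = -1. Substituting into each constraint:
  (1) (-13) + 2(0) + 1 = -12 ✓
  (2) -1 < 0 ✓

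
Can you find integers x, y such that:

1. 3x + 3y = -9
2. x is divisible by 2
Yes

Take x = 0, y = -3. Substituting into each constraint:
  (1) 3(0) + 3(-3) = -9 ✓
  (2) 0 = 2 × 0, remainder 0 ✓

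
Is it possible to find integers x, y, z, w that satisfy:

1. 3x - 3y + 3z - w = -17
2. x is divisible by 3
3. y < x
Yes

Take x = 0, y = -1, z = -6, w = 2. Substituting into each constraint:
  (1) 3(0) - 3(-1) + 3(-6) + (-2) = -17 ✓
  (2) 0 = 3 × 0, remainder 0 ✓
  (3) -1 < 0 ✓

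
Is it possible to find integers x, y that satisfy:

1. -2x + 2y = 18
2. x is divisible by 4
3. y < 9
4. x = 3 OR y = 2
No

The full constraint system is jointly infeasible over the integers. Each constraint and what it forces:

  - -2x + 2y = 18: is a linear equation tying the variables together
  - x is divisible by 4: restricts x to multiples of 4
  - y < 9: bounds one variable relative to a constant
  - x = 3 OR y = 2: forces a choice: either x = 3 or y = 2

Split on the disjunction (x = 3 OR y = 2):
  • If x = 3: this contradicts the divisibility constraint — 3 is not a multiple of 4.
  • If y = 2: with y = 2, writing x = 4x', every remaining term of the linear equation is divisible by 8, so the left side is ≡ 0 (mod 8); but the right side 14 ≡ 6 (mod 8). No integers can satisfy it.
Both branches are infeasible, so the system has no integer solution.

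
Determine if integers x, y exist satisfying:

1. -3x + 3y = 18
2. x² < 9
Yes

Take x = 0, y = 6. Substituting into each constraint:
  (1) -3(0) + 3(6) = 18 ✓
  (2) x² = (0)² = 0, and 0 < 9 ✓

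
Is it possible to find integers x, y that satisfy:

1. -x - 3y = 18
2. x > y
Yes

Take x = 0, y = -6. Substituting into each constraint:
  (1) 0 - 3(-6) = 18 ✓
  (2) 0 > -6 ✓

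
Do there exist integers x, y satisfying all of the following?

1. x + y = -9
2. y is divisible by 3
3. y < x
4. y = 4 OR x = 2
No

The full constraint system is jointly infeasible over the integers. Each constraint and what it forces:

  - x + y = -9: is a linear equation tying the variables together
  - y is divisible by 3: restricts y to multiples of 3
  - y < x: bounds one variable relative to another variable
  - y = 4 OR x = 2: forces a choice: either y = 4 or x = 2

Split on the disjunction (y = 4 OR x = 2):
  • If y = 4: this contradicts the divisibility constraint — 4 is not a multiple of 3.
  • If x = 2: with x = 2, writing y = 3y', every remaining term of the linear equation is divisible by 3, so the left side is ≡ 0 (mod 3); but the right side -11 ≡ 1 (mod 3). No integers can satisfy it.
Both branches are infeasible, so the system has no integer solution.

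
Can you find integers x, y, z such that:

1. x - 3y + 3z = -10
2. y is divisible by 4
Yes

Take x = 2, y = 0, z = -4. Substituting into each constraint:
  (1) 2 - 3(0) + 3(-4) = -10 ✓
  (2) 0 = 4 × 0, remainder 0 ✓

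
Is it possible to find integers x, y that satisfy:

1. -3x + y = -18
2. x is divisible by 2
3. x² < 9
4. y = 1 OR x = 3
No

A contradictory subset is {-3x + y = -18, x² < 9, y = 1 OR x = 3}. No integer assignment can satisfy these jointly:

  - -3x + y = -18: is a linear equation tying the variables together
  - x² < 9: restricts x to |x| ≤ 2
  - y = 1 OR x = 3: forces a choice: either y = 1 or x = 3

Split on the disjunction (y = 1 OR x = 3):
  • If y = 1: with y = 1, every remaining term of the linear equation is divisible by 3, so the left side is ≡ 0 (mod 3); but the right side -19 ≡ 2 (mod 3). No integers can satisfy it.
  • If x = 3: this contradicts x² < 9, which requires |x| ≤ 2.
Both branches are infeasible, so the system has no integer solution.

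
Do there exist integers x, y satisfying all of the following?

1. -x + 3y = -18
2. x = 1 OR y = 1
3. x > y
Yes

Take x = 21, y = 1. Substituting into each constraint:
  (1) (-21) + 3(1) = -18 ✓
  (2) y = 1, target 1 ✓ (second branch holds)
  (3) 21 > 1 ✓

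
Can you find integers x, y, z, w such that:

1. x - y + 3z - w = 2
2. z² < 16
Yes

Take x = 0, y = 0, z = 0, w = -2. Substituting into each constraint:
  (1) 0 + 0 + 3(0) + 2 = 2 ✓
  (2) z² = (0)² = 0, and 0 < 16 ✓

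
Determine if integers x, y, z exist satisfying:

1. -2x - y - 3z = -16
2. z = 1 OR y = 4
Yes

Take x = 0, y = 13, z = 1. Substituting into each constraint:
  (1) -2(0) + (-13) - 3(1) = -16 ✓
  (2) z = 1, target 1 ✓ (first branch holds)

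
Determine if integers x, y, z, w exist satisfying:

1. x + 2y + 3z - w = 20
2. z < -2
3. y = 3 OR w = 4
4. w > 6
Yes

Take x = 30, y = 3, z = -3, w = 7. Substituting into each constraint:
  (1) 30 + 2(3) + 3(-3) + (-7) = 20 ✓
  (2) -3 < -2 ✓
  (3) y = 3, target 3 ✓ (first branch holds)
  (4) 7 > 6 ✓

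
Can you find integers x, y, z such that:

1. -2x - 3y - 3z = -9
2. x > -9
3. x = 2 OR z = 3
Yes

Take x = 3, y = -2, z = 3. Substituting into each constraint:
  (1) -2(3) - 3(-2) - 3(3) = -9 ✓
  (2) 3 > -9 ✓
  (3) z = 3, target 3 ✓ (second branch holds)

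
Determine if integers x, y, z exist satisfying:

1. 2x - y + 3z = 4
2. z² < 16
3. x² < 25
Yes

Take x = 0, y = 2, z = 2. Substituting into each constraint:
  (1) 2(0) + (-2) + 3(2) = 4 ✓
  (2) z² = (2)² = 4, and 4 < 16 ✓
  (3) x² = (0)² = 0, and 0 < 25 ✓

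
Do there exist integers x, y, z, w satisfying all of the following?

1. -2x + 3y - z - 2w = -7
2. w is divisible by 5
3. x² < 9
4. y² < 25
Yes

Take x = 0, y = 0, z = 7, w = 0. Substituting into each constraint:
  (1) -2(0) + 3(0) + (-7) - 2(0) = -7 ✓
  (2) 0 = 5 × 0, remainder 0 ✓
  (3) x² = (0)² = 0, and 0 < 9 ✓
  (4) y² = (0)² = 0, and 0 < 25 ✓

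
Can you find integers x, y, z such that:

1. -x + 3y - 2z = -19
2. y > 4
Yes

Take x = 34, y = 5, z = 0. Substituting into each constraint:
  (1) (-34) + 3(5) - 2(0) = -19 ✓
  (2) 5 > 4 ✓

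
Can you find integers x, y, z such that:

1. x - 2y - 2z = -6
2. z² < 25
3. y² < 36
Yes

Take x = 0, y = 3, z = 0. Substituting into each constraint:
  (1) 0 - 2(3) - 2(0) = -6 ✓
  (2) z² = (0)² = 0, and 0 < 25 ✓
  (3) y² = (3)² = 9, and 9 < 36 ✓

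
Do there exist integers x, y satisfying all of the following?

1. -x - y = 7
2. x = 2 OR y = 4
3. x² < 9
Yes

Take x = 2, y = -9. Substituting into each constraint:
  (1) (-2) + 9 = 7 ✓
  (2) x = 2, target 2 ✓ (first branch holds)
  (3) x² = (2)² = 4, and 4 < 9 ✓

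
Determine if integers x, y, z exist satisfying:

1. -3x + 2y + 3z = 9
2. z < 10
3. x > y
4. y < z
Yes

Take x = 1, y = 0, z = 4. Substituting into each constraint:
  (1) -3(1) + 2(0) + 3(4) = 9 ✓
  (2) 4 < 10 ✓
  (3) 1 > 0 ✓
  (4) 0 < 4 ✓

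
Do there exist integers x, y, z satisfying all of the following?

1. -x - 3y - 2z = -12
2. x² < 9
Yes

Take x = 0, y = 4, z = 0. Substituting into each constraint:
  (1) 0 - 3(4) - 2(0) = -12 ✓
  (2) x² = (0)² = 0, and 0 < 9 ✓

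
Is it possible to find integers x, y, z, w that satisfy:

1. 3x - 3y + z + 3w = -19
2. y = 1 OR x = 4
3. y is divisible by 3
Yes

Take x = 4, y = 3, z = 2, w = -8. Substituting into each constraint:
  (1) 3(4) - 3(3) + 2 + 3(-8) = -19 ✓
  (2) x = 4, target 4 ✓ (second branch holds)
  (3) 3 = 3 × 1, remainder 0 ✓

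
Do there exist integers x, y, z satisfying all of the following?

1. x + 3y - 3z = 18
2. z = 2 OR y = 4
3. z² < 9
Yes

Take x = 24, y = 0, z = 2. Substituting into each constraint:
  (1) 24 + 3(0) - 3(2) = 18 ✓
  (2) z = 2, target 2 ✓ (first branch holds)
  (3) z² = (2)² = 4, and 4 < 9 ✓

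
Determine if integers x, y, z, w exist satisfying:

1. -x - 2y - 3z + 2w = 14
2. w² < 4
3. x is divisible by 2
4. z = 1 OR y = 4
Yes

Take x = -30, y = 4, z = 2, w = -1. Substituting into each constraint:
  (1) 30 - 2(4) - 3(2) + 2(-1) = 14 ✓
  (2) w² = (-1)² = 1, and 1 < 4 ✓
  (3) -30 = 2 × -15, remainder 0 ✓
  (4) y = 4, target 4 ✓ (second branch holds)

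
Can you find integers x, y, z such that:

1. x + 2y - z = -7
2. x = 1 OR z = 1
Yes

Take x = 0, y = -3, z = 1. Substituting into each constraint:
  (1) 0 + 2(-3) + (-1) = -7 ✓
  (2) z = 1, target 1 ✓ (second branch holds)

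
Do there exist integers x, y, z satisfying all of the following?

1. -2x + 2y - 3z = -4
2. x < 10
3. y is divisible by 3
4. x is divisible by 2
Yes

Take x = 2, y = 0, z = 0. Substituting into each constraint:
  (1) -2(2) + 2(0) - 3(0) = -4 ✓
  (2) 2 < 10 ✓
  (3) 0 = 3 × 0, remainder 0 ✓
  (4) 2 = 2 × 1, remainder 0 ✓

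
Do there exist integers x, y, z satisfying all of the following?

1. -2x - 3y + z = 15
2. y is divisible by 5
Yes

Take x = -7, y = 0, z = 1. Substituting into each constraint:
  (1) -2(-7) - 3(0) + 1 = 15 ✓
  (2) 0 = 5 × 0, remainder 0 ✓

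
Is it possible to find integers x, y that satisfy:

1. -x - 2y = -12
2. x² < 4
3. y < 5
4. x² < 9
No

A contradictory subset is {-x - 2y = -12, x² < 4, y < 5}. No integer assignment can satisfy these jointly:

  - -x - 2y = -12: is a linear equation tying the variables together
  - x² < 4: restricts x to |x| ≤ 1
  - y < 5: bounds one variable relative to a constant

Range argument: with x ∈ [-1, 1], y ∈ [−∞, 4], the left side of the equation is at least -9, but the right side is -12 < -9. No integer solution exists.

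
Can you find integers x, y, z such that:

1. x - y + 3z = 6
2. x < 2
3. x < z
Yes

Take x = -1, y = -7, z = 0. Substituting into each constraint:
  (1) (-1) + 7 + 3(0) = 6 ✓
  (2) -1 < 2 ✓
  (3) -1 < 0 ✓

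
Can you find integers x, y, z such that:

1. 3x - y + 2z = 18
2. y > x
Yes

Take x = 0, y = 2, z = 10. Substituting into each constraint:
  (1) 3(0) + (-2) + 2(10) = 18 ✓
  (2) 2 > 0 ✓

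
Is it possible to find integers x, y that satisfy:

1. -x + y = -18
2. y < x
Yes

Take x = 0, y = -18. Substituting into each constraint:
  (1) 0 + (-18) = -18 ✓
  (2) -18 < 0 ✓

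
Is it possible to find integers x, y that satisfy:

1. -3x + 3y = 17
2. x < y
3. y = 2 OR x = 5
No

Even the single constraint (-3x + 3y = 17) is infeasible over the integers.

  - -3x + 3y = 17: every term on the left is divisible by 3, so the LHS ≡ 0 (mod 3), but the RHS 17 is not — no integer solution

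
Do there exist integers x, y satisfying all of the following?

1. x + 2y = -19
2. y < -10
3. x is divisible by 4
No

A contradictory subset is {x + 2y = -19, x is divisible by 4}. No integer assignment can satisfy these jointly:

  - x + 2y = -19: is a linear equation tying the variables together
  - x is divisible by 4: restricts x to multiples of 4

Modular obstruction: writing x = 4x', every remaining term of the linear equation is divisible by 2, so the left side is ≡ 0 (mod 2); but the right side -19 ≡ 1 (mod 2). No integers can satisfy it.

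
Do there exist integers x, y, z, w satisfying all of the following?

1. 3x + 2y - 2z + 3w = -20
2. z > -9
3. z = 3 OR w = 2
Yes

Take x = 0, y = 0, z = 13, w = 2. Substituting into each constraint:
  (1) 3(0) + 2(0) - 2(13) + 3(2) = -20 ✓
  (2) 13 > -9 ✓
  (3) w = 2, target 2 ✓ (second branch holds)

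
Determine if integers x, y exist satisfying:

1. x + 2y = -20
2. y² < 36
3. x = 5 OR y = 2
Yes

Take x = -24, y = 2. Substituting into each constraint:
  (1) (-24) + 2(2) = -20 ✓
  (2) y² = (2)² = 4, and 4 < 36 ✓
  (3) y = 2, target 2 ✓ (second branch holds)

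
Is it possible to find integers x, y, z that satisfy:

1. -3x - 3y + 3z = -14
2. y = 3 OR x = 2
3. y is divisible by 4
No

Even the single constraint (-3x - 3y + 3z = -14) is infeasible over the integers.

  - -3x - 3y + 3z = -14: every term on the left is divisible by 3, so the LHS ≡ 0 (mod 3), but the RHS -14 is not — no integer solution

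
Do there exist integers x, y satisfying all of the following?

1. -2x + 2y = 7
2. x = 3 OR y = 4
No

Even the single constraint (-2x + 2y = 7) is infeasible over the integers.

  - -2x + 2y = 7: every term on the left is divisible by 2, so the LHS ≡ 0 (mod 2), but the RHS 7 is not — no integer solution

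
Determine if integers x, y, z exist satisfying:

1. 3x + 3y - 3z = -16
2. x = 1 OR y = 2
No

Even the single constraint (3x + 3y - 3z = -16) is infeasible over the integers.

  - 3x + 3y - 3z = -16: every term on the left is divisible by 3, so the LHS ≡ 0 (mod 3), but the RHS -16 is not — no integer solution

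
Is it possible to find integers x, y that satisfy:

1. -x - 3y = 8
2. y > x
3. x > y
No

A contradictory subset is {y > x, x > y}. No integer assignment can satisfy these jointly:

  - y > x: bounds one variable relative to another variable
  - x > y: bounds one variable relative to another variable

Direct contradiction: y > x and x > y cannot both hold.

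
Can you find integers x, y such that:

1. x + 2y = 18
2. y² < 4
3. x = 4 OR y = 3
No

The full constraint system is jointly infeasible over the integers. Each constraint and what it forces:

  - x + 2y = 18: is a linear equation tying the variables together
  - y² < 4: restricts y to |y| ≤ 1
  - x = 4 OR y = 3: forces a choice: either x = 4 or y = 3

Split on the disjunction (x = 4 OR y = 3):
  • If x = 4: the equation forces y = 7, but y² < 4 requires |y| ≤ 1.
  • If y = 3: this contradicts y² < 4, which requires |y| ≤ 1.
Both branches are infeasible, so the system has no integer solution.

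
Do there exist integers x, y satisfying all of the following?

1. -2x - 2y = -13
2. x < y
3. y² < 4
No

Even the single constraint (-2x - 2y = -13) is infeasible over the integers.

  - -2x - 2y = -13: every term on the left is divisible by 2, so the LHS ≡ 0 (mod 2), but the RHS -13 is not — no integer solution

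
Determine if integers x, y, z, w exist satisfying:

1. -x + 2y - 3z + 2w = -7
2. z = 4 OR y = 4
Yes

Take x = -1, y = 0, z = 4, w = 2. Substituting into each constraint:
  (1) 1 + 2(0) - 3(4) + 2(2) = -7 ✓
  (2) z = 4, target 4 ✓ (first branch holds)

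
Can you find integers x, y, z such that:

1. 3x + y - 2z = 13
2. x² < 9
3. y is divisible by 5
Yes

Take x = 2, y = 5, z = -1. Substituting into each constraint:
  (1) 3(2) + 5 - 2(-1) = 13 ✓
  (2) x² = (2)² = 4, and 4 < 9 ✓
  (3) 5 = 5 × 1, remainder 0 ✓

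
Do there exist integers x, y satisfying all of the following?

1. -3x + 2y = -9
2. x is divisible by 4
No

The full constraint system is jointly infeasible over the integers. Each constraint and what it forces:

  - -3x + 2y = -9: is a linear equation tying the variables together
  - x is divisible by 4: restricts x to multiples of 4

Modular obstruction: writing x = 4x', every remaining term of the linear equation is divisible by 2, so the left side is ≡ 0 (mod 2); but the right side -9 ≡ 1 (mod 2). No integers can satisfy it.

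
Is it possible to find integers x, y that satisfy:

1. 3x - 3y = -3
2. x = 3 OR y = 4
Yes

Take x = 3, y = 4. Substituting into each constraint:
  (1) 3(3) - 3(4) = -3 ✓
  (2) x = 3, target 3 ✓ (first branch holds)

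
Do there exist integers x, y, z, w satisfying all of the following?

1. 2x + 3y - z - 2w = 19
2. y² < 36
Yes

Take x = 2, y = 5, z = 0, w = 0. Substituting into each constraint:
  (1) 2(2) + 3(5) + 0 - 2(0) = 19 ✓
  (2) y² = (5)² = 25, and 25 < 36 ✓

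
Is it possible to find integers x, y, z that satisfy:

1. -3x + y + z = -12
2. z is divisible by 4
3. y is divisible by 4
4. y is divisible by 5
Yes

Take x = 4, y = 0, z = 0. Substituting into each constraint:
  (1) -3(4) + 0 + 0 = -12 ✓
  (2) 0 = 4 × 0, remainder 0 ✓
  (3) 0 = 4 × 0, remainder 0 ✓
  (4) 0 = 5 × 0, remainder 0 ✓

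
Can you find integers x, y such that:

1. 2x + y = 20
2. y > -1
Yes

Take x = 0, y = 20. Substituting into each constraint:
  (1) 2(0) + 20 = 20 ✓
  (2) 20 > -1 ✓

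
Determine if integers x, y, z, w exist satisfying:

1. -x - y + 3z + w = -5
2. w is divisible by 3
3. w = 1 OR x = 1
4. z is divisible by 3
Yes

Take x = 1, y = 7, z = 0, w = 3. Substituting into each constraint:
  (1) (-1) + (-7) + 3(0) + 3 = -5 ✓
  (2) 3 = 3 × 1, remainder 0 ✓
  (3) x = 1, target 1 ✓ (second branch holds)
  (4) 0 = 3 × 0, remainder 0 ✓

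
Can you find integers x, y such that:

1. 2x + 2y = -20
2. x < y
Yes

Take x = -10, y = 0. Substituting into each constraint:
  (1) 2(-10) + 2(0) = -20 ✓
  (2) -10 < 0 ✓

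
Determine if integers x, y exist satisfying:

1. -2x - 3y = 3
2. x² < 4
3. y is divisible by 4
No

A contradictory subset is {-2x - 3y = 3, y is divisible by 4}. No integer assignment can satisfy these jointly:

  - -2x - 3y = 3: is a linear equation tying the variables together
  - y is divisible by 4: restricts y to multiples of 4

Modular obstruction: writing y = 4y', every remaining term of the linear equation is divisible by 2, so the left side is ≡ 0 (mod 2); but the right side 3 ≡ 1 (mod 2). No integers can satisfy it.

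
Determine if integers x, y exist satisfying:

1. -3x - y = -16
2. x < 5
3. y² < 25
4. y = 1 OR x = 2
No

The full constraint system is jointly infeasible over the integers. Each constraint and what it forces:

  - -3x - y = -16: is a linear equation tying the variables together
  - x < 5: bounds one variable relative to a constant
  - y² < 25: restricts y to |y| ≤ 4
  - y = 1 OR x = 2: forces a choice: either y = 1 or x = 2

Split on the disjunction (y = 1 OR x = 2):
  • If y = 1: the equation forces x = 5, which contradicts the bound x ≤ 4.
  • If x = 2: the equation forces y = 10, but y² < 25 requires |y| ≤ 4.
Both branches are infeasible, so the system has no integer solution.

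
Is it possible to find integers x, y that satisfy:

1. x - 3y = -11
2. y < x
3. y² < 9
No

The full constraint system is jointly infeasible over the integers. Each constraint and what it forces:

  - x - 3y = -11: is a linear equation tying the variables together
  - y < x: bounds one variable relative to another variable
  - y² < 9: restricts y to |y| ≤ 2

Propagating the comparison: x > y and y ≥ -2 give x ≥ -1. Range argument: with x ∈ [-1, ∞], y ∈ [-2, 2], the left side of the equation is at least -7, but the right side is -11 < -7. No integer solution exists.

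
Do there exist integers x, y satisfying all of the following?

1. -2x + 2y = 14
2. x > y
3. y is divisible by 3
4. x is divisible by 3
No

A contradictory subset is {-2x + 2y = 14, x > y}. No integer assignment can satisfy these jointly:

  - -2x + 2y = 14: is a linear equation tying the variables together
  - x > y: bounds one variable relative to another variable

From the equation, x − y = -7, i.e. x − y = -7; but x > y requires x − y ≥ 1. Contradiction.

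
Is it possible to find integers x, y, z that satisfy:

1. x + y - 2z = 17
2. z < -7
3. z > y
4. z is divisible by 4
Yes

Take x = 10, y = -9, z = -8. Substituting into each constraint:
  (1) 10 + (-9) - 2(-8) = 17 ✓
  (2) -8 < -7 ✓
  (3) -8 > -9 ✓
  (4) -8 = 4 × -2, remainder 0 ✓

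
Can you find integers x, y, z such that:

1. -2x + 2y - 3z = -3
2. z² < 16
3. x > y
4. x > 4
Yes

Take x = 5, y = 2, z = -1. Substituting into each constraint:
  (1) -2(5) + 2(2) - 3(-1) = -3 ✓
  (2) z² = (-1)² = 1, and 1 < 16 ✓
  (3) 5 > 2 ✓
  (4) 5 > 4 ✓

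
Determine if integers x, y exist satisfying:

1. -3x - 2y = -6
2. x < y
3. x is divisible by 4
Yes

Take x = 0, y = 3. Substituting into each constraint:
  (1) -3(0) - 2(3) = -6 ✓
  (2) 0 < 3 ✓
  (3) 0 = 4 × 0, remainder 0 ✓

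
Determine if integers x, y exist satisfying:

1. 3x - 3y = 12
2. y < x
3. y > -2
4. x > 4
Yes

Take x = 5, y = 1. Substituting into each constraint:
  (1) 3(5) - 3(1) = 12 ✓
  (2) 1 < 5 ✓
  (3) 1 > -2 ✓
  (4) 5 > 4 ✓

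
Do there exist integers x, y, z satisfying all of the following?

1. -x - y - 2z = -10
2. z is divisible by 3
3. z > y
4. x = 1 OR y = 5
Yes

Take x = -7, y = 5, z = 6. Substituting into each constraint:
  (1) 7 + (-5) - 2(6) = -10 ✓
  (2) 6 = 3 × 2, remainder 0 ✓
  (3) 6 > 5 ✓
  (4) y = 5, target 5 ✓ (second branch holds)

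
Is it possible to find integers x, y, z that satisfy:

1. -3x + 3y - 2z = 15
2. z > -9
Yes

Take x = 0, y = 1, z = -6. Substituting into each constraint:
  (1) -3(0) + 3(1) - 2(-6) = 15 ✓
  (2) -6 > -9 ✓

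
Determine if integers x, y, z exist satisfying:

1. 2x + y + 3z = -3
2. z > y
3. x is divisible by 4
Yes

Take x = -12, y = 0, z = 7. Substituting into each constraint:
  (1) 2(-12) + 0 + 3(7) = -3 ✓
  (2) 7 > 0 ✓
  (3) -12 = 4 × -3, remainder 0 ✓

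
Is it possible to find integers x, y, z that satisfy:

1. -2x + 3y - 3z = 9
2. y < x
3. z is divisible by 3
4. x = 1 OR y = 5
Yes

Take x = 12, y = 5, z = -6. Substituting into each constraint:
  (1) -2(12) + 3(5) - 3(-6) = 9 ✓
  (2) 5 < 12 ✓
  (3) -6 = 3 × -2, remainder 0 ✓
  (4) y = 5, target 5 ✓ (second branch holds)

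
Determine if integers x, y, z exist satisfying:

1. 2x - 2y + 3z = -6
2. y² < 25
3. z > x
Yes

Take x = -3, y = 0, z = 0. Substituting into each constraint:
  (1) 2(-3) - 2(0) + 3(0) = -6 ✓
  (2) y² = (0)² = 0, and 0 < 25 ✓
  (3) 0 > -3 ✓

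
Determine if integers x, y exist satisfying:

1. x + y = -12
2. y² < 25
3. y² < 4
Yes

Take x = -12, y = 0. Substituting into each constraint:
  (1) (-12) + 0 = -12 ✓
  (2) y² = (0)² = 0, and 0 < 25 ✓
  (3) y² = (0)² = 0, and 0 < 4 ✓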